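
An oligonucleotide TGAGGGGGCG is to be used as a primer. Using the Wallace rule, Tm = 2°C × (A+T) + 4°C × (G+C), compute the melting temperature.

36°C

G=7, C=1, T=1, A=1
AT pairs contribute 2, GC pairs contribute 8.
Tm = 2(2) + 4(8) = 4 + 32 = 36°C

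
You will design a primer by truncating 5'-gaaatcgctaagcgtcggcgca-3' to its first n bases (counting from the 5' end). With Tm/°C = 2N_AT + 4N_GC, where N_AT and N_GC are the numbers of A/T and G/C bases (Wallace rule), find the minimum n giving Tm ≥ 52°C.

First 16 bases: GAAATCGCTAAGCGTC → Tm = 48°C (< 52°C)
First 17 bases: GAAATCGCTAAGCGTCG → Tm = 52°C (≥ 52°C)
Each additional base adds 2°C (A/T) or 4°C (G/C), so Tm is non-decreasing in n; n = 17 is the first length to reach 52°C.

n = 17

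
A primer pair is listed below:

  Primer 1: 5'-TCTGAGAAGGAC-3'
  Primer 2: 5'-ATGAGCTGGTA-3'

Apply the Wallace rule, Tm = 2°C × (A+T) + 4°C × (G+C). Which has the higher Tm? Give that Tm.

Primer 1, 36°C

Primer 1: A+T=6, G+C=6 → Tm = 2(6)+4(6) = 36°C
Primer 2: A+T=6, G+C=5 → Tm = 2(6)+4(5) = 32°C
36°C vs 32°C → primer 1 is higher.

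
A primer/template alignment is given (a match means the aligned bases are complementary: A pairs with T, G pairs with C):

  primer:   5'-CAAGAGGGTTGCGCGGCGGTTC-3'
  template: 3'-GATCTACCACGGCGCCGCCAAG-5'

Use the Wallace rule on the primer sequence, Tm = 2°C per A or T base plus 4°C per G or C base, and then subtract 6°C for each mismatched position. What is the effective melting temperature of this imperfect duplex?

50°C

Primer base counts: A=3, T=4, G=10, C=5 → A+T=7, G+C=15
Perfect-match Tm = 2(7) + 4(15) = 14 + 60 = 74°C
Mismatches (positions where the bases are not complementary): 4 (at positions 2, 6, 10, 11)
Effective Tm = 74 − 4×6 = 74 − 24 = 50°C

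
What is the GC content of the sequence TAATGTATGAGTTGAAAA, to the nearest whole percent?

Counting bases: C=0, G=4, A=8, T=6
G+C = 4 + 0 = 4 out of 18 bases
%GC = 4/18 × 100 = 22.22% ≈ 22%

22%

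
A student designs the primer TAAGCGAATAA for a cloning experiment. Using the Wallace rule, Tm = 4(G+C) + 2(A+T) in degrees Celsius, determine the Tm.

Scanning the sequence gives T=2, A=6, G=2, C=1.
AT pairs contribute 8, GC pairs contribute 3.
Tm = 2(8) + 4(3) = 16 + 12 = 28°C

28°C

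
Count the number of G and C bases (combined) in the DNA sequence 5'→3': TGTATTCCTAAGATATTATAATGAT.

T=11, G=3, A=9, C=2
Total G or C: 3 + 2 = 5

5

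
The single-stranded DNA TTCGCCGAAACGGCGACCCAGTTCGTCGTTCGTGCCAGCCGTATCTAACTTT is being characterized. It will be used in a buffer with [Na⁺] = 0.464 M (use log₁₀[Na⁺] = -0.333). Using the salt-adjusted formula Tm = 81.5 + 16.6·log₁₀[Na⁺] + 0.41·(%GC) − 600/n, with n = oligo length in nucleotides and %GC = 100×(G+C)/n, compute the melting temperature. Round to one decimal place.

Length n = 52. C=17, A=9, G=12, T=14
G+C = 29, so %GC = 29/52 × 100 = 55.769%
Salt term: 16.6 × (-0.333) = -5.528
GC term: 0.41 × 55.769 = 22.865; length term: −600/52 = −11.538
Tm = 81.5 + (-5.528) + 22.865 − 11.538 = 87.299 → 87.3°C

87.3°C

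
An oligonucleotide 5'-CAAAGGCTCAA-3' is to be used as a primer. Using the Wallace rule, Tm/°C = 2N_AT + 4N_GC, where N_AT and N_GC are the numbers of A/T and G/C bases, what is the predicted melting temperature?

C=3, A=5, T=1, G=2
A+T = 6, G+C = 5
Tm = 2(6) + 4(5) = 12 + 20 = 32°C

32°C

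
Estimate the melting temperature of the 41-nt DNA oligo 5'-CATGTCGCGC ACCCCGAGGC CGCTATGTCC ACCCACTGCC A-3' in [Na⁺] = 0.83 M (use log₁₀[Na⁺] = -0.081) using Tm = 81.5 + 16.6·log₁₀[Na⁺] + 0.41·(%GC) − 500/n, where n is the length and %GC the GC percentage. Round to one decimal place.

Length n = 41. Counting bases: T=6, G=9, A=7, C=19
G+C = 28, so %GC = 28/41 × 100 = 68.293%
Salt term: 16.6 × (-0.081) = -1.345
GC term: 0.41 × 68.293 = 28; length term: −500/41 = −12.195
Tm = 81.5 + (-1.345) + 28 − 12.195 = 95.96 → 96.0°C

96.0°C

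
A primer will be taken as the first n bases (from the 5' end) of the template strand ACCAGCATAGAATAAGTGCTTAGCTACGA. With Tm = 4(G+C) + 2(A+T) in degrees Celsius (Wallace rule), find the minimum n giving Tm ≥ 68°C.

First 23 bases: ACCAGCATAGAATAAGTGCTTAG → Tm = 64°C (< 68°C)
First 24 bases: ACCAGCATAGAATAAGTGCTTAGC → Tm = 68°C (≥ 68°C)
Each additional base adds 2°C (A/T) or 4°C (G/C), so Tm is non-decreasing in n; n = 24 is the first length to reach 68°C.

n = 24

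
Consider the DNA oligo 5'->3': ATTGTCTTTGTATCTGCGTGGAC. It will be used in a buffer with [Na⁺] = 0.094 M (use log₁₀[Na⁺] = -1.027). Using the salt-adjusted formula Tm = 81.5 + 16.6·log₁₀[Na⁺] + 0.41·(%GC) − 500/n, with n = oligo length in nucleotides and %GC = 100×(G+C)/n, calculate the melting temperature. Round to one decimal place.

60.5°C

Length n = 23. T=10, A=3, C=4, G=6
G+C = 10, so %GC = 10/23 × 100 = 43.478%
Salt term: 16.6 × (-1.027) = -17.048
GC term: 0.41 × 43.478 = 17.826; length term: −500/23 = −21.739
Tm = 81.5 + (-17.048) + 17.826 − 21.739 = 60.539 → 60.5°C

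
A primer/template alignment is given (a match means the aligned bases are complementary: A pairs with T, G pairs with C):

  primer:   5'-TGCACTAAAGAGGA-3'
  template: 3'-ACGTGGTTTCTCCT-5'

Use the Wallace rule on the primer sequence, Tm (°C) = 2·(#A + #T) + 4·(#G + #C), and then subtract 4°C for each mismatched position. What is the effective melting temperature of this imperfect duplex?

Primer base counts: A=6, T=2, G=4, C=2 → A+T=8, G+C=6
Perfect-match Tm = 2(8) + 4(6) = 16 + 24 = 40°C
Mismatches (positions where the bases are not complementary): 1 (at position 6)
Effective Tm = 40 − 1×4 = 40 − 4 = 36°C

36°C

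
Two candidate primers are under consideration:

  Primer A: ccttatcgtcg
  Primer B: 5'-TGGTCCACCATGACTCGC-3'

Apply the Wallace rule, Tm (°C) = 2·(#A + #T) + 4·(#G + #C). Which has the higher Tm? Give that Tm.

Primer B, 58°C

Primer A: A+T=5, G+C=6 → Tm = 2(5)+4(6) = 34°C
Primer B: A+T=7, G+C=11 → Tm = 2(7)+4(11) = 58°C
34°C vs 58°C → primer B is higher.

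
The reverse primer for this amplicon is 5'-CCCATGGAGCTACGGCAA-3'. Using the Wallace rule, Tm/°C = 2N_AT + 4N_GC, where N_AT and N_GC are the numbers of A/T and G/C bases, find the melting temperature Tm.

58°C

Counting bases: G=5, T=2, A=5, C=6
A+T = 7, G+C = 11
Tm = 2(7) + 4(11) = 14 + 44 = 58°C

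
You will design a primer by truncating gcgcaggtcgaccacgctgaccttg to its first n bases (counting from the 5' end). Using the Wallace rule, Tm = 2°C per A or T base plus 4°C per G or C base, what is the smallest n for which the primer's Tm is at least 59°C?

First 16 bases: GCGCAGGTCGACCACG → Tm = 56°C (< 59°C)
First 17 bases: GCGCAGGTCGACCACGC → Tm = 60°C (≥ 59°C)
Since every base adds ≥2°C, Tm only increases with n, so the threshold is first crossed at n = 17.

n = 17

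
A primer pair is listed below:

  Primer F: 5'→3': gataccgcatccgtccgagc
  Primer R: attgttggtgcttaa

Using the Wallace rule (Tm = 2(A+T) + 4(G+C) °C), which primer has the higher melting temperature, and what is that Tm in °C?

Primer F, 66°C

Primer F: A+T=7, G+C=13 → Tm = 2(7)+4(13) = 66°C
Primer R: A+T=10, G+C=5 → Tm = 2(10)+4(5) = 40°C
66°C vs 40°C → primer F is higher.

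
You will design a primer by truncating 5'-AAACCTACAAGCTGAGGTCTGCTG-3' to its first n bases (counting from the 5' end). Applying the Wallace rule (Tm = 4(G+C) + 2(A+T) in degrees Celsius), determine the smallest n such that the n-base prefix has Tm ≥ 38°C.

n = 14

First 13 bases: AAACCTACAAGCT → Tm = 36°C (< 38°C)
First 14 bases: AAACCTACAAGCTG → Tm = 40°C (≥ 38°C)
Since every base adds ≥2°C, Tm only increases with n, so the threshold is first crossed at n = 14.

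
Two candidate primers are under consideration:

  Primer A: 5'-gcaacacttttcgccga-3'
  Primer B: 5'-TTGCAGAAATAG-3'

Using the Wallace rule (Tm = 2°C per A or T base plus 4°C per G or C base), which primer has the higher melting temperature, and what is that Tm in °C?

Primer A, 52°C

Primer A: A+T=8, G+C=9 → Tm = 2(8)+4(9) = 52°C
Primer B: A+T=8, G+C=4 → Tm = 2(8)+4(4) = 32°C
52°C vs 32°C → primer A is higher.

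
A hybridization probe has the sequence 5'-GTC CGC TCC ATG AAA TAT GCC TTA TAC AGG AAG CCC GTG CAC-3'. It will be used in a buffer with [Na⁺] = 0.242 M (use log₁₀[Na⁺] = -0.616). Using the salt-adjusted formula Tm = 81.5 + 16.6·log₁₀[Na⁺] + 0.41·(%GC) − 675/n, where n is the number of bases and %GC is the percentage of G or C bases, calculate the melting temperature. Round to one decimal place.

76.7°C

Length n = 42. Scanning the sequence gives C=13, A=11, G=9, T=9.
G+C = 22, so %GC = 22/42 × 100 = 52.381%
Salt term: 16.6 × (-0.616) = -10.226
GC term: 0.41 × 52.381 = 21.476; length term: −675/42 = −16.071
Tm = 81.5 + (-10.226) + 21.476 − 16.071 = 76.679 → 76.7°C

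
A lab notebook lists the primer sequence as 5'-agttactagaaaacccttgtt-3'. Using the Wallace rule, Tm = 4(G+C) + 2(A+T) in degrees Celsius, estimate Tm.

56°C

Base counts: C=4, A=7, T=7, G=3
AT pairs contribute 14, GC pairs contribute 7.
Tm = 2×14 + 4×7 = 56°C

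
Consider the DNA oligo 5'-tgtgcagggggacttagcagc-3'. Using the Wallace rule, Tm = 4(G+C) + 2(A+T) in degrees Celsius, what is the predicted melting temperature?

Scanning the sequence gives T=4, G=9, C=4, A=4.
A+T = 8, G+C = 13
Tm = 2×8 + 4×13 = 68°C

68°C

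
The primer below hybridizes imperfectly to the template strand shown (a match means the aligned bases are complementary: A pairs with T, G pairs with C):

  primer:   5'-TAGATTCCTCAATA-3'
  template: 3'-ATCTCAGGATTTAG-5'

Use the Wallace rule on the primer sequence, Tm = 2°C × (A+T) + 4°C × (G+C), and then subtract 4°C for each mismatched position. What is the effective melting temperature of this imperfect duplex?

24°C

Primer base counts: A=5, T=5, G=1, C=3 → A+T=10, G+C=4
Perfect-match Tm = 2(10) + 4(4) = 20 + 16 = 36°C
Mismatches (positions where the bases are not complementary): 3 (at positions 5, 10, 14)
Effective Tm = 36 − 3×4 = 36 − 12 = 24°C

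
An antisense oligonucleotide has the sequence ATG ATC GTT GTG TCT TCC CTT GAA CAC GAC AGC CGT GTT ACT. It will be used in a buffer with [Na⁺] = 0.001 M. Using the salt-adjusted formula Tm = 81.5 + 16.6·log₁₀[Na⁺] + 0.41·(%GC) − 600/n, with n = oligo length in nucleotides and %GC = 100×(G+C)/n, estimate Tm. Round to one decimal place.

36.9°C

Length n = 42. Counting bases: G=9, C=11, T=14, A=8
G+C = 20, so %GC = 20/42 × 100 = 47.619%
Salt term: 16.6 × (-3) = -49.8
GC term: 0.41 × 47.619 = 19.524; length term: −600/42 = −14.286
Tm = 81.5 + (-49.8) + 19.524 − 14.286 = 36.938 → 36.9°C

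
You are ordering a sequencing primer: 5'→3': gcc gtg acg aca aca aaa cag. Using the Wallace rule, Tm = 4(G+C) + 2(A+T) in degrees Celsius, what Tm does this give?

64°C

Scanning the sequence gives T=1, G=5, A=9, C=6.
AT pairs contribute 10, GC pairs contribute 11.
Tm = 2(10) + 4(11) = 20 + 44 = 64°C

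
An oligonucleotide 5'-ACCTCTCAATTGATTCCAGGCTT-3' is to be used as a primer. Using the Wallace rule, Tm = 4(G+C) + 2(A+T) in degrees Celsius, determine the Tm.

66°C

Counting bases: A=5, G=3, C=7, T=8
So N_AT = 13 and N_GC = 10.
Tm = 4·10 + 2·13 = 40 + 26 = 66°C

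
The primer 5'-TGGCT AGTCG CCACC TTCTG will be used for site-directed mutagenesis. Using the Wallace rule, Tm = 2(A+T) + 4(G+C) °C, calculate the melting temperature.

Counting bases: C=7, T=6, A=2, G=5
So N_AT = 8 and N_GC = 12.
Tm = 2(8) + 4(12) = 16 + 48 = 64°C

64°C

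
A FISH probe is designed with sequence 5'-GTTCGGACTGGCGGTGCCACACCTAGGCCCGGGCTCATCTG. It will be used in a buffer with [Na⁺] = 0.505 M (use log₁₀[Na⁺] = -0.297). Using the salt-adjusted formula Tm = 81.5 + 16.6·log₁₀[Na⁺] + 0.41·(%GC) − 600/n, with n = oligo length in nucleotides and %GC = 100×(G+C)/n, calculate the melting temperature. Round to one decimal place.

Length n = 41. C=14, G=14, A=5, T=8
G+C = 28, so %GC = 28/41 × 100 = 68.293%
Salt term: 16.6 × (-0.297) = -4.93
GC term: 0.41 × 68.293 = 28; length term: −600/41 = −14.634
Tm = 81.5 + (-4.93) + 28 − 14.634 = 89.936 → 89.9°C

89.9°C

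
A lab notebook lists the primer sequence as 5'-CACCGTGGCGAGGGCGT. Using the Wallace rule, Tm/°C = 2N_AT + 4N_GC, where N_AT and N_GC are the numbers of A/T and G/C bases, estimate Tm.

60°C

G=8, A=2, C=5, T=2
So N_AT = 4 and N_GC = 13.
Tm = 4·13 + 2·4 = 52 + 8 = 60°C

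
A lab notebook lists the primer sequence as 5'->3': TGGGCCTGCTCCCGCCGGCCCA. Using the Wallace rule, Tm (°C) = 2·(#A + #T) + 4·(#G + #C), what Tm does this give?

80°C

G=7, T=3, C=11, A=1
So N_AT = 4 and N_GC = 18.
Tm = 2×4 + 4×18 = 80°C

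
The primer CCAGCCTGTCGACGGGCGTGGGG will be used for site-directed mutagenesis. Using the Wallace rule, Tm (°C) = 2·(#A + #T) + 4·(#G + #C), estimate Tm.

82°C

T=3, A=2, G=11, C=7
A+T = 5, G+C = 18
Tm = 4·18 + 2·5 = 72 + 10 = 82°C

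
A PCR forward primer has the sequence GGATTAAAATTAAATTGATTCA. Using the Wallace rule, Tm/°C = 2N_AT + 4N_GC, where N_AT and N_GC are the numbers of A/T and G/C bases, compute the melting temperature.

C=1, G=3, A=10, T=8
So N_AT = 18 and N_GC = 4.
Tm = 4·4 + 2·18 = 16 + 36 = 52°C

52°C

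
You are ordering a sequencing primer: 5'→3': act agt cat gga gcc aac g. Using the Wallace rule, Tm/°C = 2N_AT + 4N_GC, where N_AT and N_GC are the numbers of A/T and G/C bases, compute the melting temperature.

Base counts: A=6, C=5, T=3, G=5
AT pairs contribute 9, GC pairs contribute 10.
Tm = 2×9 + 4×10 = 58°C

58°C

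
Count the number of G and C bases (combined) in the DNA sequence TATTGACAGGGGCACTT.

8

Scanning the sequence gives G=5, A=4, C=3, T=5.
G+C = 5 + 3 = 8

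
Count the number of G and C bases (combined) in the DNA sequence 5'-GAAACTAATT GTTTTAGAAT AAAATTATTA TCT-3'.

5

Base counts: T=14, G=3, A=14, C=2
Total G or C: 3 + 2 = 5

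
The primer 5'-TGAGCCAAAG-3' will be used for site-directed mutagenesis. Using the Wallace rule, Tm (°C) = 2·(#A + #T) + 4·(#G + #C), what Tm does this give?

30°C

Counting bases: C=2, A=4, T=1, G=3
A+T = 5, G+C = 5
Tm = 4·5 + 2·5 = 20 + 10 = 30°C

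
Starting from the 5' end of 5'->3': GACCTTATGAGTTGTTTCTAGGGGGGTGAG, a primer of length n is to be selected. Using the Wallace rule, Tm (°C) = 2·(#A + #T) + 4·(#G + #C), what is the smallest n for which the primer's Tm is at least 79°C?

n = 27

First 26 bases: GACCTTATGAGTTGTTTCTAGGGGGG → Tm = 78°C (< 79°C)
First 27 bases: GACCTTATGAGTTGTTTCTAGGGGGGT → Tm = 80°C (≥ 79°C)
Since every base adds ≥2°C, Tm only increases with n, so the threshold is first crossed at n = 27.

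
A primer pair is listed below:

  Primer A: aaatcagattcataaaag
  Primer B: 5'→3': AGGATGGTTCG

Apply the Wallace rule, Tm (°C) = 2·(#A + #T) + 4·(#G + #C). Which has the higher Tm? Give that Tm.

Primer A: A+T=14, G+C=4 → Tm = 2(14)+4(4) = 44°C
Primer B: A+T=5, G+C=6 → Tm = 2(5)+4(6) = 34°C
44°C vs 34°C → primer A is higher.

Primer A, 44°C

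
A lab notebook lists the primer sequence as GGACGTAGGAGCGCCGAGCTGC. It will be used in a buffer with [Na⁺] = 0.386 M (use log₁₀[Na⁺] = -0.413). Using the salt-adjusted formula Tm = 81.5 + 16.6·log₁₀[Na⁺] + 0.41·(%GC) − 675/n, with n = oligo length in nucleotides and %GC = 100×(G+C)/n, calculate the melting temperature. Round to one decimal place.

73.8°C

Length n = 22. A=4, C=6, G=10, T=2
G+C = 16, so %GC = 16/22 × 100 = 72.727%
Salt term: 16.6 × (-0.413) = -6.856
GC term: 0.41 × 72.727 = 29.818; length term: −675/22 = −30.682
Tm = 81.5 + (-6.856) + 29.818 − 30.682 = 73.78 → 73.8°C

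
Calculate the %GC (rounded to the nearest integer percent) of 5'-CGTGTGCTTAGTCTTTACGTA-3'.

43%

Counting bases: A=3, T=9, G=5, C=4
G+C = 5 + 4 = 9 out of 21 bases
%GC = 9/21 × 100 = 42.86% ≈ 43%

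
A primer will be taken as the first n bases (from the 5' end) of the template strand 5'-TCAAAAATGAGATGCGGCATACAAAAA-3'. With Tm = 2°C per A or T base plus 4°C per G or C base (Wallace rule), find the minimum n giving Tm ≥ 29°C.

First 11 bases: TCAAAAATGAG → Tm = 28°C (< 29°C)
First 12 bases: TCAAAAATGAGA → Tm = 30°C (≥ 29°C)
Since every base adds ≥2°C, Tm only increases with n, so the threshold is first crossed at n = 12.

n = 12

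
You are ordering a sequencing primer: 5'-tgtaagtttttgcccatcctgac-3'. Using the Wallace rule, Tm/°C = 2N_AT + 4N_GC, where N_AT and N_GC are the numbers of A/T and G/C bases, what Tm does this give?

Scanning the sequence gives C=6, G=4, A=4, T=9.
AT pairs contribute 13, GC pairs contribute 10.
Tm = 2(13) + 4(10) = 26 + 40 = 66°C

66°C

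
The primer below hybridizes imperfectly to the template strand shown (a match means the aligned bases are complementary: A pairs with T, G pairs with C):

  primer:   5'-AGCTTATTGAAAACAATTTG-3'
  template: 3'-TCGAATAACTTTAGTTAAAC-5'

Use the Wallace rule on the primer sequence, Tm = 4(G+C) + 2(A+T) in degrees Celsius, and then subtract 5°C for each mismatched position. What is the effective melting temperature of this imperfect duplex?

45°C

Primer base counts: A=8, T=7, G=3, C=2 → A+T=15, G+C=5
Perfect-match Tm = 2(15) + 4(5) = 30 + 20 = 50°C
Mismatches (positions where the bases are not complementary): 1 (at position 13)
Effective Tm = 50 − 1×5 = 50 − 5 = 45°C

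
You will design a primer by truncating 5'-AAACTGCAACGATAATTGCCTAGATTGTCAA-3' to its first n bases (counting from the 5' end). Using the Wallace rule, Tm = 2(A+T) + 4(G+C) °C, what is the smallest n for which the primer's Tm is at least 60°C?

First 21 bases: AAACTGCAACGATAATTGCCT → Tm = 58°C (< 60°C)
First 22 bases: AAACTGCAACGATAATTGCCTA → Tm = 60°C (≥ 60°C)
Since every base adds ≥2°C, Tm only increases with n, so the threshold is first crossed at n = 22.

n = 22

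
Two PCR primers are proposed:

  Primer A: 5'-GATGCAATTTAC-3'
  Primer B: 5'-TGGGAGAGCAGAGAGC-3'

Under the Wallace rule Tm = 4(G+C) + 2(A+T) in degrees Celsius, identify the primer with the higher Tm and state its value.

Primer A: A+T=8, G+C=4 → Tm = 2(8)+4(4) = 32°C
Primer B: A+T=6, G+C=10 → Tm = 2(6)+4(10) = 52°C
32°C vs 52°C → primer B is higher.

Primer B, 52°C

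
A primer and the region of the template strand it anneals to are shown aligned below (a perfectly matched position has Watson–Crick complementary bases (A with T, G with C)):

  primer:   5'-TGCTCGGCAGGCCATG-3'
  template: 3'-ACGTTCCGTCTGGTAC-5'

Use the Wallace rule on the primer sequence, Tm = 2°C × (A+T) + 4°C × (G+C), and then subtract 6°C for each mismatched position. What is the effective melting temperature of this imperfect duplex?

36°C

Primer base counts: A=2, T=3, G=6, C=5 → A+T=5, G+C=11
Perfect-match Tm = 2(5) + 4(11) = 10 + 44 = 54°C
Mismatches (positions where the bases are not complementary): 3 (at positions 4, 5, 11)
Effective Tm = 54 − 3×6 = 54 − 18 = 36°C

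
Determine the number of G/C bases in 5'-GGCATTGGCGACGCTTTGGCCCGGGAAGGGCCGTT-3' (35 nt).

Base counts: G=15, A=4, C=9, T=7
Total G or C: 15 + 9 = 24

24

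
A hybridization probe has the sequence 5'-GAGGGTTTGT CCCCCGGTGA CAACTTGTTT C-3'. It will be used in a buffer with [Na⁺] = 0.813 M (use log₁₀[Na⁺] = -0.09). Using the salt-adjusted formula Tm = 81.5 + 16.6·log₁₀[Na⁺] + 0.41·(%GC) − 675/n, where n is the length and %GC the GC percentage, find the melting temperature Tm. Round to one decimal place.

80.7°C

Length n = 31. Scanning the sequence gives G=9, A=4, T=10, C=8.
G+C = 17, so %GC = 17/31 × 100 = 54.839%
Salt term: 16.6 × (-0.09) = -1.494
GC term: 0.41 × 54.839 = 22.484; length term: −675/31 = −21.774
Tm = 81.5 + (-1.494) + 22.484 − 21.774 = 80.716 → 80.7°C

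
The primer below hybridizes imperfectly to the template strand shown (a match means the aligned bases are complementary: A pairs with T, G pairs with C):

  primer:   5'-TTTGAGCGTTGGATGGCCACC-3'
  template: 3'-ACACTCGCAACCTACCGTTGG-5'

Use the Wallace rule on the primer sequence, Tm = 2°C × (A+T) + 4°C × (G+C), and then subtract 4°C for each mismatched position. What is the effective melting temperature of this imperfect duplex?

Primer base counts: A=3, T=6, G=7, C=5 → A+T=9, G+C=12
Perfect-match Tm = 2(9) + 4(12) = 18 + 48 = 66°C
Mismatches (positions where the bases are not complementary): 2 (at positions 2, 18)
Effective Tm = 66 − 2×4 = 66 − 8 = 58°C

58°C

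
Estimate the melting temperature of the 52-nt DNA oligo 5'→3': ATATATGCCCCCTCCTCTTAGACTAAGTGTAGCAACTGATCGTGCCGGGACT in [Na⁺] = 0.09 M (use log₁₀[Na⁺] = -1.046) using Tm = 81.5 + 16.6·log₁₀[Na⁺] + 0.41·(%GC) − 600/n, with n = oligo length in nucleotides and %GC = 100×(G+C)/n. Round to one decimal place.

Length n = 52. Base counts: G=11, A=12, T=14, C=15
G+C = 26, so %GC = 26/52 × 100 = 50%
Salt term: 16.6 × (-1.046) = -17.364
GC term: 0.41 × 50 = 20.5; length term: −600/52 = −11.538
Tm = 81.5 + (-17.364) + 20.5 − 11.538 = 73.098 → 73.1°C

73.1°C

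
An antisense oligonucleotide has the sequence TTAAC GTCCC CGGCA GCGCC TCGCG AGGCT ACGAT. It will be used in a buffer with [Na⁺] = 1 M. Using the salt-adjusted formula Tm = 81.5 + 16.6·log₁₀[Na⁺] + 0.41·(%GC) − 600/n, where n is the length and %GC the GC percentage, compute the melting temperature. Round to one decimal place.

91.3°C

Length n = 35. Base counts: A=6, C=13, G=10, T=6
G+C = 23, so %GC = 23/35 × 100 = 65.714%
Salt term: 16.6 × (0) = 0
GC term: 0.41 × 65.714 = 26.943; length term: −600/35 = −17.143
Tm = 81.5 + (0) + 26.943 − 17.143 = 91.3 → 91.3°C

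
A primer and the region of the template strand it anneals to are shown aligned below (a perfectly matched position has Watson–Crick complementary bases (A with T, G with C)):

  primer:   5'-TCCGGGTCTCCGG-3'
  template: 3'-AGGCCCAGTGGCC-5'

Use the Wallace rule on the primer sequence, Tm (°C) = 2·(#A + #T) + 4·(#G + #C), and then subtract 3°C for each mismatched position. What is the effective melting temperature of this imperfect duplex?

Primer base counts: A=0, T=3, G=5, C=5 → A+T=3, G+C=10
Perfect-match Tm = 2(3) + 4(10) = 6 + 40 = 46°C
Mismatches (positions where the bases are not complementary): 1 (at position 9)
Effective Tm = 46 − 1×3 = 46 − 3 = 43°C

43°C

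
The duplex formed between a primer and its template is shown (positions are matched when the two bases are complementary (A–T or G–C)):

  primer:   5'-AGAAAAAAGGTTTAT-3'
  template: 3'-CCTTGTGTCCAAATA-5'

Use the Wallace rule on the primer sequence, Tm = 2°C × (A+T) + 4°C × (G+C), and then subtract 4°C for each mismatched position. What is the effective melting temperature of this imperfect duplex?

24°C

Primer base counts: A=8, T=4, G=3, C=0 → A+T=12, G+C=3
Perfect-match Tm = 2(12) + 4(3) = 24 + 12 = 36°C
Mismatches (positions where the bases are not complementary): 3 (at positions 1, 5, 7)
Effective Tm = 36 − 3×4 = 36 − 12 = 24°C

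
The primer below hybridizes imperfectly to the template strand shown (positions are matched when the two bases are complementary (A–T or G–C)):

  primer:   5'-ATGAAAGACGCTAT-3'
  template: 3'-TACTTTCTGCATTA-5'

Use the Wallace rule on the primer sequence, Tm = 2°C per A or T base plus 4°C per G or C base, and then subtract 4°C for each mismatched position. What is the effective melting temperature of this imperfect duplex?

30°C

Primer base counts: A=6, T=3, G=3, C=2 → A+T=9, G+C=5
Perfect-match Tm = 2(9) + 4(5) = 18 + 20 = 38°C
Mismatches (positions where the bases are not complementary): 2 (at positions 11, 12)
Effective Tm = 38 − 2×4 = 38 − 8 = 30°C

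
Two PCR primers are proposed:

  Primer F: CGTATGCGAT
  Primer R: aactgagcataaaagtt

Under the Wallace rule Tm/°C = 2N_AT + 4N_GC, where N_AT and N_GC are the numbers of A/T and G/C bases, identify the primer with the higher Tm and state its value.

Primer F: A+T=5, G+C=5 → Tm = 2(5)+4(5) = 30°C
Primer R: A+T=12, G+C=5 → Tm = 2(12)+4(5) = 44°C
30°C vs 44°C → primer R is higher.

Primer R, 44°C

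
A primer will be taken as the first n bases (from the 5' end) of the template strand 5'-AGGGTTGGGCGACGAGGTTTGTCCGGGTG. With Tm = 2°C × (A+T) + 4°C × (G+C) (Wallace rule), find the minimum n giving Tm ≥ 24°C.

First 7 bases: AGGGTTG → Tm = 22°C (< 24°C)
First 8 bases: AGGGTTGG → Tm = 26°C (≥ 24°C)
Each additional base adds 2°C (A/T) or 4°C (G/C), so Tm is non-decreasing in n; n = 8 is the first length to reach 24°C.

n = 8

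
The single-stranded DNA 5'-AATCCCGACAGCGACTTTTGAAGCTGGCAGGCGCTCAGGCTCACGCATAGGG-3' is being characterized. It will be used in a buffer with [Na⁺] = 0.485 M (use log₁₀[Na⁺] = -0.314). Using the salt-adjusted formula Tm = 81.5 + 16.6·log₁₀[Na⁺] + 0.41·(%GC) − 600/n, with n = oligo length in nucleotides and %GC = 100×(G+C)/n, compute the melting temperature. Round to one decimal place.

89.2°C

Length n = 52. A=12, C=15, G=16, T=9
G+C = 31, so %GC = 31/52 × 100 = 59.615%
Salt term: 16.6 × (-0.314) = -5.212
GC term: 0.41 × 59.615 = 24.442; length term: −600/52 = −11.538
Tm = 81.5 + (-5.212) + 24.442 − 11.538 = 89.192 → 89.2°C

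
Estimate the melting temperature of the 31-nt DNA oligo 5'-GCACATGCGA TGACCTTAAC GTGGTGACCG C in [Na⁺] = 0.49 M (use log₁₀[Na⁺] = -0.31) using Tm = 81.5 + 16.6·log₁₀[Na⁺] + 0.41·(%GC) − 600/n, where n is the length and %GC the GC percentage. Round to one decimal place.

Length n = 31. Counting bases: A=7, G=9, T=6, C=9
G+C = 18, so %GC = 18/31 × 100 = 58.065%
Salt term: 16.6 × (-0.31) = -5.146
GC term: 0.41 × 58.065 = 23.807; length term: −600/31 = −19.355
Tm = 81.5 + (-5.146) + 23.807 − 19.355 = 80.806 → 80.8°C

80.8°C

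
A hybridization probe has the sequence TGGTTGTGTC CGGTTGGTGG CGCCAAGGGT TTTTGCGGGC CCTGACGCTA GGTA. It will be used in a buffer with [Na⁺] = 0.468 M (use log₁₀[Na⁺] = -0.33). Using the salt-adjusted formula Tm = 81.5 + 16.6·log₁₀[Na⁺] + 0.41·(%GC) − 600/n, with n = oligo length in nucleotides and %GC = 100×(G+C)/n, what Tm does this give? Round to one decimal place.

Length n = 54. Scanning the sequence gives T=16, A=5, G=22, C=11.
G+C = 33, so %GC = 33/54 × 100 = 61.111%
Salt term: 16.6 × (-0.33) = -5.478
GC term: 0.41 × 61.111 = 25.056; length term: −600/54 = −11.111
Tm = 81.5 + (-5.478) + 25.056 − 11.111 = 89.967 → 90.0°C

90.0°C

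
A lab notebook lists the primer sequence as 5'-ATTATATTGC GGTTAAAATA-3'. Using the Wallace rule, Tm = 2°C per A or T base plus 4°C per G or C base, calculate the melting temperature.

48°C

Base counts: T=8, G=3, A=8, C=1
AT pairs contribute 16, GC pairs contribute 4.
Tm = 2(16) + 4(4) = 32 + 16 = 48°C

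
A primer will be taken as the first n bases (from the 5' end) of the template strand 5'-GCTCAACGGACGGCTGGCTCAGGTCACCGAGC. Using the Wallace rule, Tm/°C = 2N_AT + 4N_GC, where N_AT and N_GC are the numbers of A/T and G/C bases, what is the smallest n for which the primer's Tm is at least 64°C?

First 18 bases: GCTCAACGGACGGCTGGC → Tm = 62°C (< 64°C)
First 19 bases: GCTCAACGGACGGCTGGCT → Tm = 64°C (≥ 64°C)
Since every base adds ≥2°C, Tm only increases with n, so the threshold is first crossed at n = 19.

n = 19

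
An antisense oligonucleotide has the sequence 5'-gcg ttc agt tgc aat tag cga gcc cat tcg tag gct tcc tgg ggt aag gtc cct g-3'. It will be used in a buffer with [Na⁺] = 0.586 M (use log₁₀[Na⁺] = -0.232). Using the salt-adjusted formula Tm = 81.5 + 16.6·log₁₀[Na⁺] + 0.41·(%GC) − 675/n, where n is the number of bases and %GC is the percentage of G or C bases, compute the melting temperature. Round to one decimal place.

Length n = 55. Scanning the sequence gives T=15, A=9, G=17, C=14.
G+C = 31, so %GC = 31/55 × 100 = 56.364%
Salt term: 16.6 × (-0.232) = -3.851
GC term: 0.41 × 56.364 = 23.109; length term: −675/55 = −12.273
Tm = 81.5 + (-3.851) + 23.109 − 12.273 = 88.485 → 88.5°C

88.5°C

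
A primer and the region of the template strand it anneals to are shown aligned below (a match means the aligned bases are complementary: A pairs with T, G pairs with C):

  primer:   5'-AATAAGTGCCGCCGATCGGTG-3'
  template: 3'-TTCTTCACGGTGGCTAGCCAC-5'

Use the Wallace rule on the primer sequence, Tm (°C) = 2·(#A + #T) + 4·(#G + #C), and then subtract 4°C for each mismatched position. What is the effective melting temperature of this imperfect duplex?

Primer base counts: A=5, T=4, G=7, C=5 → A+T=9, G+C=12
Perfect-match Tm = 2(9) + 4(12) = 18 + 48 = 66°C
Mismatches (positions where the bases are not complementary): 2 (at positions 3, 11)
Effective Tm = 66 − 2×4 = 66 − 8 = 58°C

58°C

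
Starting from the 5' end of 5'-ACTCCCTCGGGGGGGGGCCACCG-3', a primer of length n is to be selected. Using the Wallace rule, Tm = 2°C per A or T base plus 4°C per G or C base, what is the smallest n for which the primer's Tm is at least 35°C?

n = 11

First 10 bases: ACTCCCTCGG → Tm = 34°C (< 35°C)
First 11 bases: ACTCCCTCGGG → Tm = 38°C (≥ 35°C)
Since every base adds ≥2°C, Tm only increases with n, so the threshold is first crossed at n = 11.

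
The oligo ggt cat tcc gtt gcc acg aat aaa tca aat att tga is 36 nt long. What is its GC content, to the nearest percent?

Counting bases: A=12, G=6, T=11, C=7
G+C = 6 + 7 = 13 out of 36 bases
%GC = 13/36 × 100 = 36.11% ≈ 36%

36%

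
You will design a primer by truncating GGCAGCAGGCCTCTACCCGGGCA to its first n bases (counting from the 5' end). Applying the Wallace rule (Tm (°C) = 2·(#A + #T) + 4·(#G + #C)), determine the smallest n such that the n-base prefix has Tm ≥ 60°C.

First 17 bases: GGCAGCAGGCCTCTACC → Tm = 58°C (< 60°C)
First 18 bases: GGCAGCAGGCCTCTACCC → Tm = 62°C (≥ 60°C)
Each additional base adds 2°C (A/T) or 4°C (G/C), so Tm is non-decreasing in n; n = 18 is the first length to reach 60°C.

n = 18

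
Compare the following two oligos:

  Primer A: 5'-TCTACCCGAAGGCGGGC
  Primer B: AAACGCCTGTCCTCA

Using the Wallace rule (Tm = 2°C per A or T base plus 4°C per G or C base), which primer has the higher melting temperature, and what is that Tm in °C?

Primer A, 58°C

Primer A: A+T=5, G+C=12 → Tm = 2(5)+4(12) = 58°C
Primer B: A+T=7, G+C=8 → Tm = 2(7)+4(8) = 46°C
58°C vs 46°C → primer A is higher.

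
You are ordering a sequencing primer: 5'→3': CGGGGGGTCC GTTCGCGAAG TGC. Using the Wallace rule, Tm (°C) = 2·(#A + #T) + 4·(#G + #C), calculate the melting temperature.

80°C

Counting bases: G=11, T=4, A=2, C=6
So N_AT = 6 and N_GC = 17.
Tm = 2×6 + 4×17 = 80°C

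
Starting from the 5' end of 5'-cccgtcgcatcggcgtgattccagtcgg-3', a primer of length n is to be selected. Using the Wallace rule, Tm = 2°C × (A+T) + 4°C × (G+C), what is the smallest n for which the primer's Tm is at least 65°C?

First 19 bases: CCCGTCGCATCGGCGTGAT → Tm = 64°C (< 65°C)
First 20 bases: CCCGTCGCATCGGCGTGATT → Tm = 66°C (≥ 65°C)
Each additional base adds 2°C (A/T) or 4°C (G/C), so Tm is non-decreasing in n; n = 20 is the first length to reach 65°C.

n = 20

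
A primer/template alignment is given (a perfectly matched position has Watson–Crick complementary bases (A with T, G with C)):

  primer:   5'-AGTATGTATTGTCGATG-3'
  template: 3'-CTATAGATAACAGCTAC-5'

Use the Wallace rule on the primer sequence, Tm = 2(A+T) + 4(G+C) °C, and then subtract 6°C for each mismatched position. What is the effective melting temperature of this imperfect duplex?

28°C

Primer base counts: A=4, T=7, G=5, C=1 → A+T=11, G+C=6
Perfect-match Tm = 2(11) + 4(6) = 22 + 24 = 46°C
Mismatches (positions where the bases are not complementary): 3 (at positions 1, 2, 6)
Effective Tm = 46 − 3×6 = 46 − 18 = 28°C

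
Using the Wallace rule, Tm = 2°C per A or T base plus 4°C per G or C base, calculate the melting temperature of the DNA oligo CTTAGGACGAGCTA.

42°C

Base counts: G=4, T=3, C=3, A=4
A+T = 7, G+C = 7
Tm = 4·7 + 2·7 = 28 + 14 = 42°C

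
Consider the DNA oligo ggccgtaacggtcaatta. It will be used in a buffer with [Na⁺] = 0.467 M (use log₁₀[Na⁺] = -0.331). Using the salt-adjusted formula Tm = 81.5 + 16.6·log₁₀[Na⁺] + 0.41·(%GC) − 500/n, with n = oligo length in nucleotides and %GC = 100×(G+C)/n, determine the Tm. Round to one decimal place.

Length n = 18. Scanning the sequence gives A=5, T=4, G=5, C=4.
G+C = 9, so %GC = 9/18 × 100 = 50%
Salt term: 16.6 × (-0.331) = -5.495
GC term: 0.41 × 50 = 20.5; length term: −500/18 = −27.778
Tm = 81.5 + (-5.495) + 20.5 − 27.778 = 68.727 → 68.7°C

68.7°C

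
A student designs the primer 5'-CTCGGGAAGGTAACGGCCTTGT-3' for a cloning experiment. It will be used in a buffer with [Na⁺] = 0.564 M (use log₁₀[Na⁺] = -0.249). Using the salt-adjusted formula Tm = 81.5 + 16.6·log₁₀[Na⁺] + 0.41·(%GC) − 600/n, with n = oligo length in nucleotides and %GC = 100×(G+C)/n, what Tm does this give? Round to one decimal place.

74.3°C

Length n = 22. Counting bases: G=8, C=5, A=4, T=5
G+C = 13, so %GC = 13/22 × 100 = 59.091%
Salt term: 16.6 × (-0.249) = -4.133
GC term: 0.41 × 59.091 = 24.227; length term: −600/22 = −27.273
Tm = 81.5 + (-4.133) + 24.227 − 27.273 = 74.321 → 74.3°C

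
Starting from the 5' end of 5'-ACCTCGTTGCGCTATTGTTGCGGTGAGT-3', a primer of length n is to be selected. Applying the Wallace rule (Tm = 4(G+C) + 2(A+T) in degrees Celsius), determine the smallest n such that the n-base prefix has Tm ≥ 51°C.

n = 17

First 16 bases: ACCTCGTTGCGCTATT → Tm = 48°C (< 51°C)
First 17 bases: ACCTCGTTGCGCTATTG → Tm = 52°C (≥ 51°C)
Each additional base adds 2°C (A/T) or 4°C (G/C), so Tm is non-decreasing in n; n = 17 is the first length to reach 51°C.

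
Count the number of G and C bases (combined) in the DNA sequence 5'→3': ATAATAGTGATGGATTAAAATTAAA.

Scanning the sequence gives T=8, G=4, C=0, A=13.
G+C = 4 + 0 = 4

4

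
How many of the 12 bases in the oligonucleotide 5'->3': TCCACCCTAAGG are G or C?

C=5, A=3, G=2, T=2
G+C = 2 + 5 = 7

7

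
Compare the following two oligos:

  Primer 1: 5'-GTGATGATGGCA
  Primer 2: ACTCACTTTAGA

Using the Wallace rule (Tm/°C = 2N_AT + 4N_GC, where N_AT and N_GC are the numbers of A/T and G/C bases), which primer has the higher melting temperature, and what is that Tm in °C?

Primer 1: A+T=6, G+C=6 → Tm = 2(6)+4(6) = 36°C
Primer 2: A+T=8, G+C=4 → Tm = 2(8)+4(4) = 32°C
36°C vs 32°C → primer 1 is higher.

Primer 1, 36°C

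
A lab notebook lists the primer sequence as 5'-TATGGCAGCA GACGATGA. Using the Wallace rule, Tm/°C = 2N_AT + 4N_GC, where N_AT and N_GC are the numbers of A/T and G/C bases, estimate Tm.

54°C

Scanning the sequence gives A=6, T=3, G=6, C=3.
A+T = 9, G+C = 9
Tm = 2(9) + 4(9) = 18 + 36 = 54°C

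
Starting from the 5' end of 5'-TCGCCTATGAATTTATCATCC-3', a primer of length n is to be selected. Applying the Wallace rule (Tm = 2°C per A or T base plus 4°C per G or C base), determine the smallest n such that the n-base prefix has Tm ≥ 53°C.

n = 20

First 19 bases: TCGCCTATGAATTTATCAT → Tm = 50°C (< 53°C)
First 20 bases: TCGCCTATGAATTTATCATC → Tm = 54°C (≥ 53°C)
Since every base adds ≥2°C, Tm only increases with n, so the threshold is first crossed at n = 20.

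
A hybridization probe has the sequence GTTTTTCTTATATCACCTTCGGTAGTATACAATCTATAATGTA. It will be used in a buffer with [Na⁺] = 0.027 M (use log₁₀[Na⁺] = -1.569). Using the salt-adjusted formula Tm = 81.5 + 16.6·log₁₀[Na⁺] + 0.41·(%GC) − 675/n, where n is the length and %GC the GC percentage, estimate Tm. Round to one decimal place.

Length n = 43. Base counts: T=19, G=5, C=7, A=12
G+C = 12, so %GC = 12/43 × 100 = 27.907%
Salt term: 16.6 × (-1.569) = -26.045
GC term: 0.41 × 27.907 = 11.442; length term: −675/43 = −15.698
Tm = 81.5 + (-26.045) + 11.442 − 15.698 = 51.199 → 51.2°C

51.2°C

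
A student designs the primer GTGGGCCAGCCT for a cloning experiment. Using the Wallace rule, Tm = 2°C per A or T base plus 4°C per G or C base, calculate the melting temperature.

Counting bases: T=2, C=4, A=1, G=5
So N_AT = 3 and N_GC = 9.
Tm = 2(3) + 4(9) = 6 + 36 = 42°C

42°C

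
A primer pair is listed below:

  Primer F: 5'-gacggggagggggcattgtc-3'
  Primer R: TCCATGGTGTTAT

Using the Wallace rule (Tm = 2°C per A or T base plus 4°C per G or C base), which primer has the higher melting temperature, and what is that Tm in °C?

Primer F, 68°C

Primer F: A+T=6, G+C=14 → Tm = 2(6)+4(14) = 68°C
Primer R: A+T=8, G+C=5 → Tm = 2(8)+4(5) = 36°C
68°C vs 36°C → primer F is higher.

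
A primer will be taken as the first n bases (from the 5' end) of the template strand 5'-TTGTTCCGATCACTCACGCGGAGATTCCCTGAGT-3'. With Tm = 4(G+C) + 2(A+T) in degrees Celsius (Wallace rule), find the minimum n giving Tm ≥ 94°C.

n = 31

First 30 bases: TTGTTCCGATCACTCACGCGGAGATTCCCT → Tm = 92°C (< 94°C)
First 31 bases: TTGTTCCGATCACTCACGCGGAGATTCCCTG → Tm = 96°C (≥ 94°C)
Each additional base adds 2°C (A/T) or 4°C (G/C), so Tm is non-decreasing in n; n = 31 is the first length to reach 94°C.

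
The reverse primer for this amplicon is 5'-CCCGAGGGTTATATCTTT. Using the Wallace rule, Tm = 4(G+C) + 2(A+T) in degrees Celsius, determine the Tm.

Base counts: G=4, C=4, T=7, A=3
A+T = 10, G+C = 8
Tm = 2(10) + 4(8) = 20 + 32 = 52°C

52°C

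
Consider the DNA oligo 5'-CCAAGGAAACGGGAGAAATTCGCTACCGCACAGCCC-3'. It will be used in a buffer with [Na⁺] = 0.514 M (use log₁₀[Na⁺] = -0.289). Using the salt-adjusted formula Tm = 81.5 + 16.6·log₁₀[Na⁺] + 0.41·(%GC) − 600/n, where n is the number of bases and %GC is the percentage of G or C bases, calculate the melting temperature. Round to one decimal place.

Length n = 36. Scanning the sequence gives A=12, T=3, G=9, C=12.
G+C = 21, so %GC = 21/36 × 100 = 58.333%
Salt term: 16.6 × (-0.289) = -4.797
GC term: 0.41 × 58.333 = 23.917; length term: −600/36 = −16.667
Tm = 81.5 + (-4.797) + 23.917 − 16.667 = 83.953 → 84.0°C

84.0°C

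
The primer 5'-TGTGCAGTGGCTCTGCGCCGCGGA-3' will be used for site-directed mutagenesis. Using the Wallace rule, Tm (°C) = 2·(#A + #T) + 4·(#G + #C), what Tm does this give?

82°C

T=5, G=10, C=7, A=2
AT pairs contribute 7, GC pairs contribute 17.
Tm = 4·17 + 2·7 = 68 + 14 = 82°C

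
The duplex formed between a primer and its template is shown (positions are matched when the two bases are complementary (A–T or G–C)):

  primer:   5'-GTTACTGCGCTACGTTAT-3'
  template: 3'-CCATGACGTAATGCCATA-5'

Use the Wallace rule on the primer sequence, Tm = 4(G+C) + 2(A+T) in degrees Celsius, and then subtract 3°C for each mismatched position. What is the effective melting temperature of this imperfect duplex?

Primer base counts: A=3, T=7, G=4, C=4 → A+T=10, G+C=8
Perfect-match Tm = 2(10) + 4(8) = 20 + 32 = 52°C
Mismatches (positions where the bases are not complementary): 4 (at positions 2, 9, 10, 15)
Effective Tm = 52 − 4×3 = 52 − 12 = 40°C

40°C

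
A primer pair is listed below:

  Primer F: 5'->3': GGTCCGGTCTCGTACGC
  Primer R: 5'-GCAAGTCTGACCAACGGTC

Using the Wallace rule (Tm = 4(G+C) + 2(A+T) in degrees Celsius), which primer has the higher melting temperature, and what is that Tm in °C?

Primer F: A+T=5, G+C=12 → Tm = 2(5)+4(12) = 58°C
Primer R: A+T=8, G+C=11 → Tm = 2(8)+4(11) = 60°C
58°C vs 60°C → primer R is higher.

Primer R, 60°C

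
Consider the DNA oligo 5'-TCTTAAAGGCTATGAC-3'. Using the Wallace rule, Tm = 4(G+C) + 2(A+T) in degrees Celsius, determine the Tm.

Counting bases: A=5, C=3, G=3, T=5
So N_AT = 10 and N_GC = 6.
Tm = 2(10) + 4(6) = 20 + 24 = 44°C

44°C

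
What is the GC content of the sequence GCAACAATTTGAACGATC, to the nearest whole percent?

G=3, A=7, C=4, T=4
G+C = 3 + 4 = 7 out of 18 bases
%GC = 7/18 × 100 = 38.89% ≈ 39%

39%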